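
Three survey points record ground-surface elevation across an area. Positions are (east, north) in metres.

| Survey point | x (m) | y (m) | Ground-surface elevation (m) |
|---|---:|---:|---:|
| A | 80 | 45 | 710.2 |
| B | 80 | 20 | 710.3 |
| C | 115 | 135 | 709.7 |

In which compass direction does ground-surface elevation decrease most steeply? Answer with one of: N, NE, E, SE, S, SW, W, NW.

With z = a·x + b·y + c and A as origin, the differences give:
  0·a + (-25)·b = +0.1
  35·a + 90·b = -0.5
Eliminate b (×90 and ×(-25), subtract): 875·a = -3.50 → a = ∂z/∂x = -0.004000
Back-substitute: b = ∂z/∂y = -0.004000.
Steepest decrease is along −∇f = (+0.004000 E, +0.004000 N) → northeast.

NE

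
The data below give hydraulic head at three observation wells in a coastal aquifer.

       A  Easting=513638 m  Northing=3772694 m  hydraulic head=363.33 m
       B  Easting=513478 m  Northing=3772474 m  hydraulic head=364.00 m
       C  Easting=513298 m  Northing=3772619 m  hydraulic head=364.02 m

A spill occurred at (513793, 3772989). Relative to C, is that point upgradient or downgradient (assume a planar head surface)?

Three-point gradient (reference A): Δ to B = (-160, -220, +0.67), Δ to C = (-340, -75, +0.69).
∂h/∂x = -0.001617, ∂h/∂y = -0.001869 (det = -62800).
Head at (513793, 3772989) = 363.33 + (-0.001617)·(155) + (-0.001869)·(295) = 362.53 m.
That is lower than the 364.02 m at C, so the point is downgradient.

downgradient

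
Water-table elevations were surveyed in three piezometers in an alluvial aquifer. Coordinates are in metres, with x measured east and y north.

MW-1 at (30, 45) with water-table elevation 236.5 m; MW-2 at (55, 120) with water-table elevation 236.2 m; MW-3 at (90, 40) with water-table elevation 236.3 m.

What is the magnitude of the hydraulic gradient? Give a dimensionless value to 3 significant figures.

0.00454

With h = a·x + b·y + c and MW-1 as origin, the differences give:
  25·a + 75·b = -0.3
  60·a + (-5)·b = -0.2
Eliminate b (×(-5) and ×75, subtract): -4625·a = 16.50 → a = ∂h/∂x = -0.003568
Back-substitute: b = ∂h/∂y = -0.002811.
|∇h| = √(-0.003568² + -0.002811²) = 0.004542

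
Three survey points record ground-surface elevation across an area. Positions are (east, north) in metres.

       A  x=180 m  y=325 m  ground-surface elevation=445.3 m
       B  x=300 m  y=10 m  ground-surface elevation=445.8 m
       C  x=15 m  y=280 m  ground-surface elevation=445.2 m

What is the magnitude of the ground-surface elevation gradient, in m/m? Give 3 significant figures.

0.00155 m/m

Differences from A: to B (Δx, Δy, Δh) = (120, -315, +0.5); to C = (-165, -45, -0.1).
Solve a·Δx + b·Δy = Δz: det = 120·(-45) − (-165)·(-315) = -57375.
∂z/∂x = [(+0.5)·(-45) − (-0.1)·(-315)] / -57375 = +0.0009412
∂z/∂y = [120·(-0.1) − (-165)·(+0.5)] / -57375 = -0.001229
|∇f| = √(0.0009412² + -0.001229²) = 0.001548 m/m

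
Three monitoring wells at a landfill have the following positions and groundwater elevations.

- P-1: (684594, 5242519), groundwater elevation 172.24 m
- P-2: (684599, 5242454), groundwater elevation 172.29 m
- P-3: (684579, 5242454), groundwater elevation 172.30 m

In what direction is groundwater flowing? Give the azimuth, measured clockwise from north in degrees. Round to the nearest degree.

Three-point gradient (reference P-1): Δ to P-2 = (5, -65, +0.05), Δ to P-3 = (-15, -65, +0.06).
∂h/∂x = -0.0005000, ∂h/∂y = -0.0008077 (det = -1300).
Flow direction (−∇h) has components (+0.0005000 E, +0.0008077 N).
Azimuth = atan2(E, N) = atan2(+0.0005000, +0.0008077) = 31.8° ≈ 032°.

032°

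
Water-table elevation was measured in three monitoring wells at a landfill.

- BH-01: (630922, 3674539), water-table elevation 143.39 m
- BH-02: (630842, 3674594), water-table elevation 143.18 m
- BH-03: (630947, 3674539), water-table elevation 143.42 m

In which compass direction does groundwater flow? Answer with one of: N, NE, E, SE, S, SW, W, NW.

Differences from BH-01: to BH-02 (Δx, Δy, Δh) = (-80, 55, -0.21); to BH-03 = (25, 0, +0.03).
Determinant of the coordinate differences = (-80)·0 − 25·55 = -1375.
∂h/∂x = [(-0.21)·0 − (+0.03)·55] / -1375 = +0.001200
∂h/∂y = [(-80)·(+0.03) − 25·(-0.21)] / -1375 = -0.002073
Flow = −∇h = (-0.001200 east, +0.002073 north), which points northwest.

NW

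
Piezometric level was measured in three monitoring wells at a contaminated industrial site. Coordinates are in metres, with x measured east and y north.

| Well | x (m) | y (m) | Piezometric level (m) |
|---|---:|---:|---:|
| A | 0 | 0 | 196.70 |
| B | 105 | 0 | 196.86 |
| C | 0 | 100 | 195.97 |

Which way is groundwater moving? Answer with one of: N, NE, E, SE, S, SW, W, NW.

∂h/∂x = (196.86 − 196.70) / (105 − 0) = +0.001524
∂h/∂y = (195.97 − 196.70) / (100 − 0) = -0.007300
Flow = −∇h = (-0.001524 east, +0.007300 north), which points north.

N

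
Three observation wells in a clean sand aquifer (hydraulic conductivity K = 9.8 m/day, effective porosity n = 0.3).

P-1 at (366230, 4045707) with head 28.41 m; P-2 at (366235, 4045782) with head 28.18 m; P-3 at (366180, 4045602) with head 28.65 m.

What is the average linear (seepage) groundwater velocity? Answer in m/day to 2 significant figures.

0.12 m/day

Differences from P-1: to P-2 (Δx, Δy, Δh) = (5, 75, -0.23); to P-3 = (-50, -105, +0.24).
Determinant of the coordinate differences = 5·(-105) − (-50)·75 = 3225.
∂h/∂x = [(-0.23)·(-105) − (+0.24)·75] / 3225 = +0.001907
∂h/∂y = [5·(+0.24) − (-50)·(-0.23)] / 3225 = -0.003194
|∇h| = √(0.001907² + -0.003194²) = 0.00372
Seepage velocity v = K·i/n = 9.8 × 0.00372 / 0.3 = 0.1215 m/day.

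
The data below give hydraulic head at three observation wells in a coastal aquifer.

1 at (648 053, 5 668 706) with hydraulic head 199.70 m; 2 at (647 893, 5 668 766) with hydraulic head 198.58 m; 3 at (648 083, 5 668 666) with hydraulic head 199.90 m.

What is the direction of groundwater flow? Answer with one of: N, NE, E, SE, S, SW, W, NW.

W

Taking 1 as reference: 2−1 = (-160, 60, -1.12); 3−1 = (30, -40, +0.20).
Solve a·Δx + b·Δy = Δh: det = (-160)·(-40) − 30·60 = 4600.
∂h/∂x = [(-1.12)·(-40) − (+0.20)·60] / 4600 = +0.007130
∂h/∂y = [(-160)·(+0.20) − 30·(-1.12)] / 4600 = +0.0003478
Flow = −∇h = (-0.007130 east, -0.0003478 north), which points west.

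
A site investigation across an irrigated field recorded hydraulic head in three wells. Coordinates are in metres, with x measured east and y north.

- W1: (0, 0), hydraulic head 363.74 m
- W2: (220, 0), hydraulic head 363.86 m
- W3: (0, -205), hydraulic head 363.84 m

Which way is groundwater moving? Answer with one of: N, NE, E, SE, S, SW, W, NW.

NW

∂h/∂x = (363.86 − 363.74) / (220 − 0) = +0.0005455
∂h/∂y = (363.84 − 363.74) / (-205 − 0) = -0.0004878
Flow = −∇h = (-0.0005455 east, +0.0004878 north), which points northwest.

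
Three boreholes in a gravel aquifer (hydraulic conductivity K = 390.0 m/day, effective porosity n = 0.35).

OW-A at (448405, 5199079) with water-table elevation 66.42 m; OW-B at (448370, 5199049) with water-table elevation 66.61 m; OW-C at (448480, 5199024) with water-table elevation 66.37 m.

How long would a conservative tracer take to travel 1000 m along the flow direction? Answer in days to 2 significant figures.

220 days

Differences from OW-A: to OW-B (Δx, Δy, Δh) = (-35, -30, +0.19); to OW-C = (75, -55, -0.05).
Solve a·Δx + b·Δy = Δh: det = (-35)·(-55) − 75·(-30) = 4175.
∂h/∂x = [(+0.19)·(-55) − (-0.05)·(-30)] / 4175 = -0.002862
∂h/∂y = [(-35)·(-0.05) − 75·(+0.19)] / 4175 = -0.002994
|∇h| = √(-0.002862² + -0.002994²) = 0.004142
Seepage velocity v = K·i/n = 390.0 × 0.004142 / 0.35 = 4.615 m/day.
t = 1000 / 4.615 = 216.7 days.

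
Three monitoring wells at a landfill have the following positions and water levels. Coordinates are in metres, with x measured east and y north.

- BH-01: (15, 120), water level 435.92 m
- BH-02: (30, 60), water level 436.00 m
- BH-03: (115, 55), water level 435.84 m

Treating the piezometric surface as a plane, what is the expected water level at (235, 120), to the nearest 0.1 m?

Differences from BH-01: to BH-02 (Δx, Δy, Δh) = (15, -60, +0.08); to BH-03 = (100, -65, -0.08).
Determinant of the coordinate differences = 15·(-65) − 100·(-60) = 5025.
∂h/∂x = [(+0.08)·(-65) − (-0.08)·(-60)] / 5025 = -0.001990
∂h/∂y = [15·(-0.08) − 100·(+0.08)] / 5025 = -0.001831
h(235, 120) = 435.92 + (-0.001990)·(220) + (-0.001831)·(0) = 435.92 -0.438 -0.000 = 435.482 m.

435.5 m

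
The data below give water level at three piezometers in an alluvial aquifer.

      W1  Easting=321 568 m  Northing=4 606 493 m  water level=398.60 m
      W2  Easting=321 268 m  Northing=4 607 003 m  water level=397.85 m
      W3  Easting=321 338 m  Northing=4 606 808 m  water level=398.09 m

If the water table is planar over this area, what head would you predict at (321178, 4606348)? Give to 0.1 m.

398.3 m

Differences from W1: to W2 (Δx, Δy, Δh) = (-300, 510, -0.75); to W3 = (-230, 315, -0.51).
Determinant of the coordinate differences = (-300)·315 − (-230)·510 = 22800.
∂h/∂x = [(-0.75)·315 − (-0.51)·510] / 22800 = +0.001046
∂h/∂y = [(-300)·(-0.51) − (-230)·(-0.75)] / 22800 = -0.0008553
h(321178, 4606348) = 398.60 + (+0.001046)·(-390) + (-0.0008553)·(-145) = 398.60 -0.408 +0.124 = 398.316 m.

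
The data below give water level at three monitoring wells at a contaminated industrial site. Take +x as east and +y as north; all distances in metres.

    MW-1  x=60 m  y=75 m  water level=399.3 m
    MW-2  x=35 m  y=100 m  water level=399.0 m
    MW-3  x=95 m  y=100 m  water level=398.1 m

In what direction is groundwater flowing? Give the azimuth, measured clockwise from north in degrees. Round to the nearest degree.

029°

With h = a·x + b·y + c and MW-1 as origin, the differences give:
  (-25)·a + 25·b = -0.3
  35·a + 25·b = -1.2
Eliminate b (×25 and ×25, subtract): -1500·a = 22.50 → a = ∂h/∂x = -0.01500
Back-substitute: b = ∂h/∂y = -0.02700.
Flow direction (−∇h) has components (+0.01500 E, +0.02700 N).
Azimuth = atan2(E, N) = atan2(+0.01500, +0.02700) = 29.1° ≈ 029°.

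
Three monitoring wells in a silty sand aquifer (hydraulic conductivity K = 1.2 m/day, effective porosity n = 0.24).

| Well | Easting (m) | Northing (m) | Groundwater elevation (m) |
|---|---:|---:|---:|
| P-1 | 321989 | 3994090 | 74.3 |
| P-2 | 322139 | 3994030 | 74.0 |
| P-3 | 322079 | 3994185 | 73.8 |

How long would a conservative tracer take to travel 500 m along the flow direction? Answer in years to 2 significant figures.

Three-point gradient (reference P-1): Δ to P-2 = (150, -60, -0.3), Δ to P-3 = (90, 95, -0.5).
∂h/∂x = -0.002977, ∂h/∂y = -0.002443 (det = 19650).
|∇h| = √(-0.002977² + -0.002443²) = 0.003851
Seepage velocity v = K·i/n = 1.2 × 0.003851 / 0.24 = 0.01926 m/day.
t = 500 / 0.01926 = 2.596e+04 days = 71.1 years.

71 years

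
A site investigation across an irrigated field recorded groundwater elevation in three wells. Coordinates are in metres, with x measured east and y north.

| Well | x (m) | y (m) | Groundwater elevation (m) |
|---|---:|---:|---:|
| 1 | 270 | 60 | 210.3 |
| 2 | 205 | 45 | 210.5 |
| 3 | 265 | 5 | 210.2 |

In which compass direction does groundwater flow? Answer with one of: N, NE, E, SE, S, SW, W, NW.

Differences from 1: to 2 (Δx, Δy, Δh) = (-65, -15, +0.2); to 3 = (-5, -55, -0.1).
Solve a·Δx + b·Δy = Δh: det = (-65)·(-55) − (-5)·(-15) = 3500.
∂h/∂x = [(+0.2)·(-55) − (-0.1)·(-15)] / 3500 = -0.003571
∂h/∂y = [(-65)·(-0.1) − (-5)·(+0.2)] / 3500 = +0.002143
Flow = −∇h = (+0.003571 east, -0.002143 north), which points southeast.

SE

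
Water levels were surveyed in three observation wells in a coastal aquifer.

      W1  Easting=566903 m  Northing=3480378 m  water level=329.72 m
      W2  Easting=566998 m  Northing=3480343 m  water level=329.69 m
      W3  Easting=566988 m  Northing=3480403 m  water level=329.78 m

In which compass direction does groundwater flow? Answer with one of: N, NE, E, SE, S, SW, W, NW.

S

With h = a·x + b·y + c and W1 as origin, the differences give:
  95·a + (-35)·b = -0.03
  85·a + 25·b = +0.06
Eliminate b (×25 and ×(-35), subtract): 5350·a = 1.350 → a = ∂h/∂x = +0.0002523
Back-substitute: b = ∂h/∂y = +0.001542.
Flow = −∇h = (-0.0002523 east, -0.001542 north), which points south.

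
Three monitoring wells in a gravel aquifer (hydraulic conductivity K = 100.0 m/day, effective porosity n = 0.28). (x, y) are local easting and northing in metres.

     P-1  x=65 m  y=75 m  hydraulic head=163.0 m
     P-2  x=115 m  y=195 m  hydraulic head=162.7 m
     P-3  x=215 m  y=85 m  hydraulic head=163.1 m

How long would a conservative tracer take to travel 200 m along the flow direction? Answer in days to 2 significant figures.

With h = a·x + b·y + c and P-1 as origin, the differences give:
  50·a + 120·b = -0.3
  150·a + 10·b = +0.1
Eliminate b (×10 and ×120, subtract): -17500·a = -15.00 → a = ∂h/∂x = +0.0008571
Back-substitute: b = ∂h/∂y = -0.002857.
|∇h| = √(0.0008571² + -0.002857²) = 0.002983
Seepage velocity v = K·i/n = 100.0 × 0.002983 / 0.28 = 1.065 m/day.
t = 200 / 1.065 = 187.8 days.

190 days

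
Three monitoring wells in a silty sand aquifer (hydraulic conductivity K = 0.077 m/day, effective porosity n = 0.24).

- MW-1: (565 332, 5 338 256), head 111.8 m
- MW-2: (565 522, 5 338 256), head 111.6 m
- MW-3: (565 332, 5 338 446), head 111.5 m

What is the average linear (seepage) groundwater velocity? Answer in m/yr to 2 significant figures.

0.22 m/yr

∂h/∂x = (111.6 − 111.8) / (565522 − 565332) = -0.001053
∂h/∂y = (111.5 − 111.8) / (5338446 − 5338256) = -0.001579
|∇h| = √(-0.001053² + -0.001579²) = 0.001898
Seepage velocity v = K·i/n = 0.077 × 0.001898 / 0.24 = 0.0006089 m/day = 0.2224 m/yr.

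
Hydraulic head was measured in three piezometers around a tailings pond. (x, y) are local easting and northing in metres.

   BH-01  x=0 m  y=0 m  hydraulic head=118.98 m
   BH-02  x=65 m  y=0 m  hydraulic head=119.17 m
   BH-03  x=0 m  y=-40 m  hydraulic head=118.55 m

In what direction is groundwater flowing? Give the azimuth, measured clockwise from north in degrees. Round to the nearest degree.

195°

∂h/∂x = (119.17 − 118.98) / (65 − 0) = +0.002923
∂h/∂y = (118.55 − 118.98) / (-40 − 0) = +0.01075
Flow direction (−∇h) has components (-0.002923 E, -0.01075 N).
Azimuth = atan2(E, N) = atan2(-0.002923, -0.01075) = 195.2° ≈ 195°.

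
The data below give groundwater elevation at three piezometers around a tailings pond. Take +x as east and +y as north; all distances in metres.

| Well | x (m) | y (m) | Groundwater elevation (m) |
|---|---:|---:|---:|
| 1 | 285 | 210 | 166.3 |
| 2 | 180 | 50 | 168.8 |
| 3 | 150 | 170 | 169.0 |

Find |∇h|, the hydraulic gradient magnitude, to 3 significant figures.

With h = a·x + b·y + c and 1 as origin, the differences give:
  (-105)·a + (-160)·b = +2.5
  (-135)·a + (-40)·b = +2.7
Eliminate b (×(-40) and ×(-160), subtract): -17400·a = 332.00 → a = ∂h/∂x = -0.01908
Back-substitute: b = ∂h/∂y = -0.003103.
|∇h| = √(-0.01908² + -0.003103²) = 0.01933

0.0193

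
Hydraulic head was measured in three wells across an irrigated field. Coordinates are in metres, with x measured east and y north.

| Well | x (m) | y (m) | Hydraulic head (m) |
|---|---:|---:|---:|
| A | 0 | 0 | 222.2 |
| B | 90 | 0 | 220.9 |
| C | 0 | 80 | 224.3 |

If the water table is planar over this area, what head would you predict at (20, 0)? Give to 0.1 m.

221.9 m

∂h/∂x = (220.9 − 222.2) / (90 − 0) = -0.01444
∂h/∂y = (224.3 − 222.2) / (80 − 0) = +0.02625
h(20, 0) = 222.2 + (-0.01444)·(20) + (+0.02625)·(0) = 222.2 -0.289 +0.000 = 221.911 m.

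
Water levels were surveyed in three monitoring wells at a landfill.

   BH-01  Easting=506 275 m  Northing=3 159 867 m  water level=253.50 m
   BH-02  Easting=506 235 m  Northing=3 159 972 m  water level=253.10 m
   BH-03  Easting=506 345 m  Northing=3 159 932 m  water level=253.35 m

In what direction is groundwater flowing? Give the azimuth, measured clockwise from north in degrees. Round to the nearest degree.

Taking BH-01 as reference: BH-02−BH-01 = (-40, 105, -0.40); BH-03−BH-01 = (70, 65, -0.15).
Determinant of the coordinate differences = (-40)·65 − 70·105 = -9950.
∂h/∂x = [(-0.40)·65 − (-0.15)·105] / -9950 = +0.001030
∂h/∂y = [(-40)·(-0.15) − 70·(-0.40)] / -9950 = -0.003417
Flow direction (−∇h) has components (-0.001030 E, +0.003417 N).
Azimuth = atan2(E, N) = atan2(-0.001030, +0.003417) = 343.2° ≈ 343°.

343°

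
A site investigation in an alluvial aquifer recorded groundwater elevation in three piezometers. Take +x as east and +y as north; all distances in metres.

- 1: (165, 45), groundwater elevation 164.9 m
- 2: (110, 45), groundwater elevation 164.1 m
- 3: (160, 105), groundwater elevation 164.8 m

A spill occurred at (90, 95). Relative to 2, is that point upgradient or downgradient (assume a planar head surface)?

Differences from 1: to 2 (Δx, Δy, Δh) = (-55, 0, -0.8); to 3 = (-5, 60, -0.1).
Determinant of the coordinate differences = (-55)·60 − (-5)·0 = -3300.
∂h/∂x = [(-0.8)·60 − (-0.1)·0] / -3300 = +0.01455
∂h/∂y = [(-55)·(-0.1) − (-5)·(-0.8)] / -3300 = -0.0004545
Head at (90, 95) = 164.9 + (+0.01455)·(-75) + (-0.0004545)·(50) = 163.79 m.
That is lower than the 164.1 m at 2, so the point is downgradient.

downgradient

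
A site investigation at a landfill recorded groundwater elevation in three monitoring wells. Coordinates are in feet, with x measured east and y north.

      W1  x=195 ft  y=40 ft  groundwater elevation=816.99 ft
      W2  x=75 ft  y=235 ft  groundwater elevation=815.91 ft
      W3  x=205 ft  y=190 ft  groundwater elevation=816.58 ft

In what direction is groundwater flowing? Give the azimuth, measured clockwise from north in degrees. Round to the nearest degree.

306°

Three-point gradient (reference W1): Δ to W2 = (-120, 195, -1.08), Δ to W3 = (10, 150, -0.41).
∂h/∂x = +0.004113, ∂h/∂y = -0.003008 (det = -19950).
Flow direction (−∇h) has components (-0.004113 E, +0.003008 N).
Azimuth = atan2(E, N) = atan2(-0.004113, +0.003008) = 306.2° ≈ 306°.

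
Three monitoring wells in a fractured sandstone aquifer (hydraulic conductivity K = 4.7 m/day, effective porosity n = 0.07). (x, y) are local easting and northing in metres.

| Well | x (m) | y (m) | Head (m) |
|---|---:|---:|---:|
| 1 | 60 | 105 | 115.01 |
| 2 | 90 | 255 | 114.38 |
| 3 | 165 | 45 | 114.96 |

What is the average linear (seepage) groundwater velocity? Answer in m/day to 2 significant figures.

Taking 1 as reference: 2−1 = (30, 150, -0.63); 3−1 = (105, -60, -0.05).
Solve a·Δx + b·Δy = Δh: det = 30·(-60) − 105·150 = -17550.
∂h/∂x = [(-0.63)·(-60) − (-0.05)·150] / -17550 = -0.002581
∂h/∂y = [30·(-0.05) − 105·(-0.63)] / -17550 = -0.003684
|∇h| = √(-0.002581² + -0.003684²) = 0.004498
Seepage velocity v = K·i/n = 4.7 × 0.004498 / 0.07 = 0.302 m/day.

0.30 m/day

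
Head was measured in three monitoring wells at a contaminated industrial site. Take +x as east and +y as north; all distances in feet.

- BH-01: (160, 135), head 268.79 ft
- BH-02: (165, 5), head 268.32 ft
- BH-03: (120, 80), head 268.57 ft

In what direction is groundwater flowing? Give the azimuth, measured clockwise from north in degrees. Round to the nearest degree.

188°

Differences from BH-01: to BH-02 (Δx, Δy, Δh) = (5, -130, -0.47); to BH-03 = (-40, -55, -0.22).
Determinant of the coordinate differences = 5·(-55) − (-40)·(-130) = -5475.
∂h/∂x = [(-0.47)·(-55) − (-0.22)·(-130)] / -5475 = +0.0005023
∂h/∂y = [5·(-0.22) − (-40)·(-0.47)] / -5475 = +0.003635
Flow direction (−∇h) has components (-0.0005023 E, -0.003635 N).
Azimuth = atan2(E, N) = atan2(-0.0005023, -0.003635) = 187.9° ≈ 188°.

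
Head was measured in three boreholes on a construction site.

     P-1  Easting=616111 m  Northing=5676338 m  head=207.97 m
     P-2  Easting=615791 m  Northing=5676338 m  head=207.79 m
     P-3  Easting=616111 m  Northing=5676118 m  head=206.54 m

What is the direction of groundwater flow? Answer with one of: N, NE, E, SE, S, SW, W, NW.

S

∂h/∂x = (207.79 − 207.97) / (615791 − 616111) = +0.0005625
∂h/∂y = (206.54 − 207.97) / (5676118 − 5676338) = +0.006500
Flow = −∇h = (-0.0005625 east, -0.006500 north), which points south.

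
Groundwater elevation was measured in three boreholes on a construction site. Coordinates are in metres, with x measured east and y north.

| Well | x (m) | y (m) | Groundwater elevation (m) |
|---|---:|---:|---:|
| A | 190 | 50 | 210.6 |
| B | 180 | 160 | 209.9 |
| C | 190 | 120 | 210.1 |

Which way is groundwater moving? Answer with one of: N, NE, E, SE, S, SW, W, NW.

NE

With h = a·x + b·y + c and A as origin, the differences give:
  (-10)·a + 110·b = -0.7
  0·a + 70·b = -0.5
Eliminate b (×70 and ×110, subtract): -700·a = 6.00 → a = ∂h/∂x = -0.008571
Back-substitute: b = ∂h/∂y = -0.007143.
Flow = −∇h = (+0.008571 east, +0.007143 north), which points northeast.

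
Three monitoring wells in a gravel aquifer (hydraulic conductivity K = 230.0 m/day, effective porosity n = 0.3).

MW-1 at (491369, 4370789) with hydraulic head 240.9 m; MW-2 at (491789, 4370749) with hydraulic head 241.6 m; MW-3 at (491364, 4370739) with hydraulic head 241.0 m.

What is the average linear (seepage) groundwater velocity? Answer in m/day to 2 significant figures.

Differences from MW-1: to MW-2 (Δx, Δy, Δh) = (420, -40, +0.7); to MW-3 = (-5, -50, +0.1).
Determinant of the coordinate differences = 420·(-50) − (-5)·(-40) = -21200.
∂h/∂x = [(+0.7)·(-50) − (+0.1)·(-40)] / -21200 = +0.001462
∂h/∂y = [420·(+0.1) − (-5)·(+0.7)] / -21200 = -0.002146
|∇h| = √(0.001462² + -0.002146²) = 0.002597
Seepage velocity v = K·i/n = 230.0 × 0.002597 / 0.3 = 1.991 m/day.

2.0 m/day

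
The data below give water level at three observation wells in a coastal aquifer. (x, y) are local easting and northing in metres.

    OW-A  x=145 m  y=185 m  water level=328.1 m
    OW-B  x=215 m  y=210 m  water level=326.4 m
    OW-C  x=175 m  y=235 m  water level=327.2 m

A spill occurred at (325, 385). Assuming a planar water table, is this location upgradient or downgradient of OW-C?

With h = a·x + b·y + c and OW-A as origin, the differences give:
  70·a + 25·b = -1.7
  30·a + 50·b = -0.9
Eliminate b (×50 and ×25, subtract): 2750·a = -62.50 → a = ∂h/∂x = -0.02273
Back-substitute: b = ∂h/∂y = -0.004364.
Head at (325, 385) = 328.1 + (-0.02273)·(180) + (-0.004364)·(200) = 323.14 m.
That is lower than the 327.2 m at OW-C, so the point is downgradient.

downgradient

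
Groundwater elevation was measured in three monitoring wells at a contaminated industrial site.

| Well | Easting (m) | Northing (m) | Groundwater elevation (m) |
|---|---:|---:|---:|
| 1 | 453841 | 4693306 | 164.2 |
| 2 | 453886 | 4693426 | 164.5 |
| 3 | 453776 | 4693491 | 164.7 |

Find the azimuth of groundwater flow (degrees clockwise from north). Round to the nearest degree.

174°

Taking 1 as reference: 2−1 = (45, 120, +0.3); 3−1 = (-65, 185, +0.5).
Solve a·Δx + b·Δy = Δh: det = 45·185 − (-65)·120 = 16125.
∂h/∂x = [(+0.3)·185 − (+0.5)·120] / 16125 = -0.0002791
∂h/∂y = [45·(+0.5) − (-65)·(+0.3)] / 16125 = +0.002605
Flow direction (−∇h) has components (+0.0002791 E, -0.002605 N).
Azimuth = atan2(E, N) = atan2(+0.0002791, -0.002605) = 173.9° ≈ 174°.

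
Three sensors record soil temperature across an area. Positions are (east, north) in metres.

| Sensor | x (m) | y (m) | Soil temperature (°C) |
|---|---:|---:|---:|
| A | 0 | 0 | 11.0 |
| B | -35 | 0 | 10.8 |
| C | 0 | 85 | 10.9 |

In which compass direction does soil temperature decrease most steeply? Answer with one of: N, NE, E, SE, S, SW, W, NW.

∂T/∂x = (10.8 − 11.0) / (-35 − 0) = +0.005714
∂T/∂y = (10.9 − 11.0) / (85 − 0) = -0.001176
Steepest decrease is along −∇f = (-0.005714 E, +0.001176 N) → west.

W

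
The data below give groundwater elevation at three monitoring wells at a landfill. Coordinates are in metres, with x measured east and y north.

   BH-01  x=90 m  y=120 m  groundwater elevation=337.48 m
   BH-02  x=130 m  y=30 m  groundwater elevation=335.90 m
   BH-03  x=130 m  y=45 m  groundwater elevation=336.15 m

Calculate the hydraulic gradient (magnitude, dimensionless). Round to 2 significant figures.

0.017

With h = a·x + b·y + c and BH-01 as origin, the differences give:
  40·a + (-90)·b = -1.58
  40·a + (-75)·b = -1.33
Eliminate b (×(-75) and ×(-90), subtract): 600·a = -1.200 → a = ∂h/∂x = -0.002000
Back-substitute: b = ∂h/∂y = +0.01667.
|∇h| = √(-0.002000² + 0.01667²) = 0.01679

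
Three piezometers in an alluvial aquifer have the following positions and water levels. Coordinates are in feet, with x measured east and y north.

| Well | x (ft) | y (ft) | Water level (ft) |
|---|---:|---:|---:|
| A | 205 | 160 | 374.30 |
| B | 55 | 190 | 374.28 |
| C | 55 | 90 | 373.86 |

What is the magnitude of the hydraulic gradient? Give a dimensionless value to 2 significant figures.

0.0043

Taking A as reference: B−A = (-150, 30, -0.02); C−A = (-150, -70, -0.44).
Solve a·Δx + b·Δy = Δh: det = (-150)·(-70) − (-150)·30 = 15000.
∂h/∂x = [(-0.02)·(-70) − (-0.44)·30] / 15000 = +0.0009733
∂h/∂y = [(-150)·(-0.44) − (-150)·(-0.02)] / 15000 = +0.004200
|∇h| = √(0.0009733² + 0.004200²) = 0.004311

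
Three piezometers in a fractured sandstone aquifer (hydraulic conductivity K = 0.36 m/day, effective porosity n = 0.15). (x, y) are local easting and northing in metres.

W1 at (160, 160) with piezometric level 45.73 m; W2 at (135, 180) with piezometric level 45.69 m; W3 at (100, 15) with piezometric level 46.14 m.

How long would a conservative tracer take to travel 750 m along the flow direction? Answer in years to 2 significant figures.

Taking W1 as reference: W2−W1 = (-25, 20, -0.04); W3−W1 = (-60, -145, +0.41).
Determinant of the coordinate differences = (-25)·(-145) − (-60)·20 = 4825.
∂h/∂x = [(-0.04)·(-145) − (+0.41)·20] / 4825 = -0.0004974
∂h/∂y = [(-25)·(+0.41) − (-60)·(-0.04)] / 4825 = -0.002622
|∇h| = √(-0.0004974² + -0.002622²) = 0.002669
Seepage velocity v = K·i/n = 0.36 × 0.002669 / 0.15 = 0.006406 m/day.
t = 750 / 0.006406 = 1.171e+05 days = 321 years.

320 years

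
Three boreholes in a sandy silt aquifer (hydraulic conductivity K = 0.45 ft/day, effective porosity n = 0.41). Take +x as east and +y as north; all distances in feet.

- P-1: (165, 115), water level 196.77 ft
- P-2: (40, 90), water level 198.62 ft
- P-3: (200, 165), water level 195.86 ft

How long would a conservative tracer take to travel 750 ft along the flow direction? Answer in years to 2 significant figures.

Differences from P-1: to P-2 (Δx, Δy, Δh) = (-125, -25, +1.85); to P-3 = (35, 50, -0.91).
Solve a·Δx + b·Δy = Δh: det = (-125)·50 − 35·(-25) = -5375.
∂h/∂x = [(+1.85)·50 − (-0.91)·(-25)] / -5375 = -0.01298
∂h/∂y = [(-125)·(-0.91) − 35·(+1.85)] / -5375 = -0.009116
|∇h| = √(-0.01298² + -0.009116²) = 0.01586
Seepage velocity v = K·i/n = 0.45 × 0.01586 / 0.41 = 0.01741 ft/day.
t = 750 / 0.01741 = 4.308e+04 days = 118 years.

120 years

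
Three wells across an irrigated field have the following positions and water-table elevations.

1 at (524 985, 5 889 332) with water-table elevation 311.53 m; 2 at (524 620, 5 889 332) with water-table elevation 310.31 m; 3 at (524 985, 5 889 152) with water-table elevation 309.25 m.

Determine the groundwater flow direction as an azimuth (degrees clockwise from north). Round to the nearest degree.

195°

∂h/∂x = (310.31 − 311.53) / (524620 − 524985) = +0.003342
∂h/∂y = (309.25 − 311.53) / (5889152 − 5889332) = +0.01267
Flow direction (−∇h) has components (-0.003342 E, -0.01267 N).
Azimuth = atan2(E, N) = atan2(-0.003342, -0.01267) = 194.8° ≈ 195°.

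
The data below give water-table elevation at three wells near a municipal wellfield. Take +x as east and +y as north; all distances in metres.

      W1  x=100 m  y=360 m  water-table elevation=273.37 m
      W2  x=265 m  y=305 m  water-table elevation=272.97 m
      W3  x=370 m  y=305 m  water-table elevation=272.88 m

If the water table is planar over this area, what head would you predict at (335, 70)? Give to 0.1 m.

271.8 m

With h = a·x + b·y + c and W1 as origin, the differences give:
  165·a + (-55)·b = -0.40
  270·a + (-55)·b = -0.49
Eliminate b (×(-55) and ×(-55), subtract): 5775·a = -4.950 → a = ∂h/∂x = -0.0008571
Back-substitute: b = ∂h/∂y = +0.004701.
h(335, 70) = 273.37 + (-0.0008571)·(235) + (+0.004701)·(-290) = 273.37 -0.201 -1.363 = 271.805 m.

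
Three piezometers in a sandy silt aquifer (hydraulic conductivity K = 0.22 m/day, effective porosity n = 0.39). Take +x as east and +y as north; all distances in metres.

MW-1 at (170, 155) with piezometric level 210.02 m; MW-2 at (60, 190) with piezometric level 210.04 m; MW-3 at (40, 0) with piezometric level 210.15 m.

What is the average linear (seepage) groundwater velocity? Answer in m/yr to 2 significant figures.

Differences from MW-1: to MW-2 (Δx, Δy, Δh) = (-110, 35, +0.02); to MW-3 = (-130, -155, +0.13).
Determinant of the coordinate differences = (-110)·(-155) − (-130)·35 = 21600.
∂h/∂x = [(+0.02)·(-155) − (+0.13)·35] / 21600 = -0.0003542
∂h/∂y = [(-110)·(+0.13) − (-130)·(+0.02)] / 21600 = -0.0005417
|∇h| = √(-0.0003542² + -0.0005417²) = 0.0006472
Seepage velocity v = K·i/n = 0.22 × 0.0006472 / 0.39 = 0.0003651 m/day = 0.1334 m/yr.

0.13 m/yr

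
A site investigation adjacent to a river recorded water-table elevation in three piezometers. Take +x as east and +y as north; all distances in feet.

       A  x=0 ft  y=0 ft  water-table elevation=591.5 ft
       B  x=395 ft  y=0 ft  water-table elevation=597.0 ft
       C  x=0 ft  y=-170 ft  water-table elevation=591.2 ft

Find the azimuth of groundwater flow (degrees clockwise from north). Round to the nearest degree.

∂h/∂x = (597.0 − 591.5) / (395 − 0) = +0.01392
∂h/∂y = (591.2 − 591.5) / (-170 − 0) = +0.001765
Flow direction (−∇h) has components (-0.01392 E, -0.001765 N).
Azimuth = atan2(E, N) = atan2(-0.01392, -0.001765) = 262.8° ≈ 263°.

263°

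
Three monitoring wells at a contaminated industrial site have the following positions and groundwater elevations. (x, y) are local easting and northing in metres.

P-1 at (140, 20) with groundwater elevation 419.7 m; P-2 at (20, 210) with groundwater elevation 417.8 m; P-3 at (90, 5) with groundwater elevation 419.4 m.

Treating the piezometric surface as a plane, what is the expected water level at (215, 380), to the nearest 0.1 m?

418.4 m

With h = a·x + b·y + c and P-1 as origin, the differences give:
  (-120)·a + 190·b = -1.9
  (-50)·a + (-15)·b = -0.3
Eliminate b (×(-15) and ×190, subtract): 11300·a = 85.50 → a = ∂h/∂x = +0.007566
Back-substitute: b = ∂h/∂y = -0.005221.
h(215, 380) = 419.7 + (+0.007566)·(75) + (-0.005221)·(360) = 419.7 +0.567 -1.880 = 418.388 m.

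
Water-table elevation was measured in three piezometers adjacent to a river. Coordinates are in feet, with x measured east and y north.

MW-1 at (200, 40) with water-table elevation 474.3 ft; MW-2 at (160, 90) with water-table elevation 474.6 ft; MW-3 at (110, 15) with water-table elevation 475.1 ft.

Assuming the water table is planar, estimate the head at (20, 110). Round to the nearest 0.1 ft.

475.8 ft

Differences from MW-1: to MW-2 (Δx, Δy, Δh) = (-40, 50, +0.3); to MW-3 = (-90, -25, +0.8).
Solve a·Δx + b·Δy = Δh: det = (-40)·(-25) − (-90)·50 = 5500.
∂h/∂x = [(+0.3)·(-25) − (+0.8)·50] / 5500 = -0.008636
∂h/∂y = [(-40)·(+0.8) − (-90)·(+0.3)] / 5500 = -0.0009091
h(20, 110) = 474.3 + (-0.008636)·(-180) + (-0.0009091)·(70) = 474.3 +1.555 -0.064 = 475.791 ft.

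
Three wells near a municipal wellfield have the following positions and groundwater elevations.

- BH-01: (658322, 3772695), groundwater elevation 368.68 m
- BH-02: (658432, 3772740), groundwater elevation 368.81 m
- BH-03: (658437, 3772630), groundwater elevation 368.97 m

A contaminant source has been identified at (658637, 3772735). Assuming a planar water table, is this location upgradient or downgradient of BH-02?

upgradient

With h = a·x + b·y + c and BH-01 as origin, the differences give:
  110·a + 45·b = +0.13
  115·a + (-65)·b = +0.29
Eliminate b (×(-65) and ×45, subtract): -12325·a = -21.500 → a = ∂h/∂x = +0.001744
Back-substitute: b = ∂h/∂y = -0.001375.
Head at (658637, 3772735) = 368.68 + (+0.001744)·(315) + (-0.001375)·(40) = 369.17 m.
That is higher than the 368.81 m at BH-02, so the point is upgradient.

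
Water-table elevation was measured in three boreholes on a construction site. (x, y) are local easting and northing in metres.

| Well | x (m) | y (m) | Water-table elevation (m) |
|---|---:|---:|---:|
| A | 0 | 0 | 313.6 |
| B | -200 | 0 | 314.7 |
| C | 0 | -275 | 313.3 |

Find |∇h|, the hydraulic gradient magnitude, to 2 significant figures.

0.0056

∂h/∂x = (314.7 − 313.6) / (-200 − 0) = -0.005500
∂h/∂y = (313.3 − 313.6) / (-275 − 0) = +0.001091
|∇h| = √(-0.005500² + 0.001091²) = 0.005607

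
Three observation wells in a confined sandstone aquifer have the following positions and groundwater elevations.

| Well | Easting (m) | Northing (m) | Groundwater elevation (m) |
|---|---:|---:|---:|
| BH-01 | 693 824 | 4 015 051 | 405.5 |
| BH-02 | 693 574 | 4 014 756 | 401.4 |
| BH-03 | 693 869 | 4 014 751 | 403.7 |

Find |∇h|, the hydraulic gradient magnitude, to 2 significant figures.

Differences from BH-01: to BH-02 (Δx, Δy, Δh) = (-250, -295, -4.1); to BH-03 = (45, -300, -1.8).
Determinant of the coordinate differences = (-250)·(-300) − 45·(-295) = 88275.
∂h/∂x = [(-4.1)·(-300) − (-1.8)·(-295)] / 88275 = +0.007918
∂h/∂y = [(-250)·(-1.8) − 45·(-4.1)] / 88275 = +0.007188
|∇h| = √(0.007918² + 0.007188²) = 0.01069

0.011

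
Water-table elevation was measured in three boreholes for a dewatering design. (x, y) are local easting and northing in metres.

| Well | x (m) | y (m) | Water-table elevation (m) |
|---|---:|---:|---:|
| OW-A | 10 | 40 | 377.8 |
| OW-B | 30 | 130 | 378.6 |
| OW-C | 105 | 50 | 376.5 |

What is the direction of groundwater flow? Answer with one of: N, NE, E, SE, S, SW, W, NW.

Taking OW-A as reference: OW-B−OW-A = (20, 90, +0.8); OW-C−OW-A = (95, 10, -1.3).
Determinant of the coordinate differences = 20·10 − 95·90 = -8350.
∂h/∂x = [(+0.8)·10 − (-1.3)·90] / -8350 = -0.01497
∂h/∂y = [20·(-1.3) − 95·(+0.8)] / -8350 = +0.01222
Flow = −∇h = (+0.01497 east, -0.01222 north), which points southeast.

SE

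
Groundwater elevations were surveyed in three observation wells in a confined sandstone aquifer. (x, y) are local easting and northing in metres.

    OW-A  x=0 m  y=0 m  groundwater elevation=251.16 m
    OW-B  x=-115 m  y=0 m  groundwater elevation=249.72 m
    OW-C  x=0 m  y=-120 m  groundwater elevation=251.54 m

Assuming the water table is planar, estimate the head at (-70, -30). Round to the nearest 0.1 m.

250.4 m

∂h/∂x = (249.72 − 251.16) / (-115 − 0) = +0.01252
∂h/∂y = (251.54 − 251.16) / (-120 − 0) = -0.003167
h(-70, -30) = 251.16 + (+0.01252)·(-70) + (-0.003167)·(-30) = 251.16 -0.877 +0.095 = 250.378 m.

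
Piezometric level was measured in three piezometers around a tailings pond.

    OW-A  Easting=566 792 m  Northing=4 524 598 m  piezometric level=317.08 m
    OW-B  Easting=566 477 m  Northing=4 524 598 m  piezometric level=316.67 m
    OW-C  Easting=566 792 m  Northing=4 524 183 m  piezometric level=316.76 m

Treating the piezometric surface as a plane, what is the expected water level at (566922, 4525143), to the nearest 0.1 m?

∂h/∂x = (316.67 − 317.08) / (566477 − 566792) = +0.001302
∂h/∂y = (316.76 − 317.08) / (4524183 − 4524598) = +0.0007711
h(566922, 4525143) = 317.08 + (+0.001302)·(130) + (+0.0007711)·(545) = 317.08 +0.169 +0.420 = 317.669 m.

317.7 m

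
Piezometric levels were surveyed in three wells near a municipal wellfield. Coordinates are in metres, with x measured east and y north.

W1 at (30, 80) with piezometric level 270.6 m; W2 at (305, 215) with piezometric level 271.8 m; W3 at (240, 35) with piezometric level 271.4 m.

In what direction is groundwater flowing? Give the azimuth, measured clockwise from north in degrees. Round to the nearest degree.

259°

Taking W1 as reference: W2−W1 = (275, 135, +1.2); W3−W1 = (210, -45, +0.8).
Determinant of the coordinate differences = 275·(-45) − 210·135 = -40725.
∂h/∂x = [(+1.2)·(-45) − (+0.8)·135] / -40725 = +0.003978
∂h/∂y = [275·(+0.8) − 210·(+1.2)] / -40725 = +0.0007858
Flow direction (−∇h) has components (-0.003978 E, -0.0007858 N).
Azimuth = atan2(E, N) = atan2(-0.003978, -0.0007858) = 258.8° ≈ 259°.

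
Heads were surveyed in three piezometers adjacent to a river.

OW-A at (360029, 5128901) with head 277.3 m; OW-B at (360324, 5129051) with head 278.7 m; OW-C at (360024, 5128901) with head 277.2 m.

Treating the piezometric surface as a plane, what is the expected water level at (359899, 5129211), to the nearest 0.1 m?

265.4 m

Differences from OW-A: to OW-B (Δx, Δy, Δh) = (295, 150, +1.4); to OW-C = (-5, 0, -0.1).
Determinant of the coordinate differences = 295·0 − (-5)·150 = 750.
∂h/∂x = [(+1.4)·0 − (-0.1)·150] / 750 = +0.02000
∂h/∂y = [295·(-0.1) − (-5)·(+1.4)] / 750 = -0.03000
h(359899, 5129211) = 277.3 + (+0.02000)·(-130) + (-0.03000)·(310) = 277.3 -2.600 -9.300 = 265.400 m.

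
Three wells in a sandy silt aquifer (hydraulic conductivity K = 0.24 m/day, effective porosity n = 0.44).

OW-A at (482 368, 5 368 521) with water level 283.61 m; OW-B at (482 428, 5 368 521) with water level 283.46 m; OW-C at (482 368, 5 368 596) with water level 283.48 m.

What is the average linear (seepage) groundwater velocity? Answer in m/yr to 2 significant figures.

0.61 m/yr

∂h/∂x = (283.46 − 283.61) / (482428 − 482368) = -0.002500
∂h/∂y = (283.48 − 283.61) / (5368596 − 5368521) = -0.001733
|∇h| = √(-0.002500² + -0.001733²) = 0.003042
Seepage velocity v = K·i/n = 0.24 × 0.003042 / 0.44 = 0.001659 m/day = 0.6059 m/yr.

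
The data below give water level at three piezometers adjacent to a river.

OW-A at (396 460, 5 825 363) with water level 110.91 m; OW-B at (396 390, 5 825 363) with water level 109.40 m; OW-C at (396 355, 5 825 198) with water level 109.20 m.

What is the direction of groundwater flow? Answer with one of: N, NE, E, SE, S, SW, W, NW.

Taking OW-A as reference: OW-B−OW-A = (-70, 0, -1.51); OW-C−OW-A = (-105, -165, -1.71).
Determinant of the coordinate differences = (-70)·(-165) − (-105)·0 = 11550.
∂h/∂x = [(-1.51)·(-165) − (-1.71)·0] / 11550 = +0.02157
∂h/∂y = [(-70)·(-1.71) − (-105)·(-1.51)] / 11550 = -0.003364
Flow = −∇h = (-0.02157 east, +0.003364 north), which points west.

W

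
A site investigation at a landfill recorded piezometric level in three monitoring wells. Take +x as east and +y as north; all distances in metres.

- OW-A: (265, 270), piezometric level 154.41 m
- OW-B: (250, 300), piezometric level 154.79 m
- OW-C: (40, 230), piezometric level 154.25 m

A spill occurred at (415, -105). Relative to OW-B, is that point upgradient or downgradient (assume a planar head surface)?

downgradient

Taking OW-A as reference: OW-B−OW-A = (-15, 30, +0.38); OW-C−OW-A = (-225, -40, -0.16).
Determinant of the coordinate differences = (-15)·(-40) − (-225)·30 = 7350.
∂h/∂x = [(+0.38)·(-40) − (-0.16)·30] / 7350 = -0.001415
∂h/∂y = [(-15)·(-0.16) − (-225)·(+0.38)] / 7350 = +0.01196
Head at (415, -105) = 154.41 + (-0.001415)·(150) + (+0.01196)·(-375) = 149.71 m.
That is lower than the 154.79 m at OW-B, so the point is downgradient.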